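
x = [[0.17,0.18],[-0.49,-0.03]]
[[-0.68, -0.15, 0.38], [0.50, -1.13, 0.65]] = x @ [[-0.84, 2.50, -1.55],  [-2.97, -3.17, 3.56]]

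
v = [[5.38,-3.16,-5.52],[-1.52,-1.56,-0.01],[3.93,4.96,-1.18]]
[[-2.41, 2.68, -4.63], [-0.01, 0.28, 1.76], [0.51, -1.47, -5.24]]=v @ [[-0.36, 0.38, -0.78], [0.36, -0.55, -0.37], [-0.12, 0.20, 0.29]]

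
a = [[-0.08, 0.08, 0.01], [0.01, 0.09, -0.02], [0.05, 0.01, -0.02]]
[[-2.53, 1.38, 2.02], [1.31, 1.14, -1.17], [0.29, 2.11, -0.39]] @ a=[[0.32,-0.06,-0.09],[-0.15,0.20,0.01],[-0.02,0.21,-0.03]]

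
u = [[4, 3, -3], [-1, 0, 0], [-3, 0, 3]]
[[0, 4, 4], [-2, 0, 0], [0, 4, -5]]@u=[[-16, 0, 12], [-8, -6, 6], [11, 0, -15]]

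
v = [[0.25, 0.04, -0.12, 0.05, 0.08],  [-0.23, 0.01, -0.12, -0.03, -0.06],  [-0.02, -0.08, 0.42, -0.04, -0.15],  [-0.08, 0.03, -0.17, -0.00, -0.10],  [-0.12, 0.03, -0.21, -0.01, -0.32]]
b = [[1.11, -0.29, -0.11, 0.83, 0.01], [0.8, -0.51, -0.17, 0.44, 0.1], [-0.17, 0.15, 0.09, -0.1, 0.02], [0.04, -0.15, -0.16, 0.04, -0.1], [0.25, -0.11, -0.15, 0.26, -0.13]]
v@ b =[[0.35, -0.13, -0.07, 0.26, -0.01],[-0.24, 0.05, 0.03, -0.19, 0.01],[-0.20, 0.13, 0.08, -0.13, 0.02],[-0.06, -0.01, 0.0, -0.06, 0.01],[-0.15, 0.02, 0.04, -0.15, 0.04]]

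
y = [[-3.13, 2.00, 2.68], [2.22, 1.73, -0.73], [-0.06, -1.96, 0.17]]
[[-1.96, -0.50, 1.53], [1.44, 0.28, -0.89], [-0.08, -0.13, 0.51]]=y@[[0.63, 0.02, -0.01],[0.02, 0.05, -0.20],[-0.01, -0.2, 0.71]]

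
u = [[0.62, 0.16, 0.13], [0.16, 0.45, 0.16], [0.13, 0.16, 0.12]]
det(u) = 0.01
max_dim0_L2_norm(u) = 0.65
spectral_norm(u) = 0.77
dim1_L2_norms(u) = [0.65, 0.5, 0.24]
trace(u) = 1.19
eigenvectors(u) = [[0.79, 0.59, -0.12], [0.53, -0.78, -0.32], [0.29, -0.19, 0.94]]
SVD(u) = [[-0.79, 0.59, -0.12], [-0.53, -0.78, -0.32], [-0.29, -0.19, 0.94]] @ diag([0.7746248937488669, 0.3676688559987248, 0.047706250252408114]) @ [[-0.79, -0.53, -0.29], [0.59, -0.78, -0.19], [-0.12, -0.32, 0.94]]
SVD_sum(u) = [[0.49, 0.33, 0.18], [0.33, 0.22, 0.12], [0.18, 0.12, 0.06]] + [[0.13, -0.17, -0.04], [-0.17, 0.22, 0.06], [-0.04, 0.06, 0.01]] + [[0.0, 0.00, -0.01],[0.00, 0.01, -0.01],[-0.01, -0.01, 0.04]]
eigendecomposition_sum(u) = [[0.49,  0.33,  0.18], [0.33,  0.22,  0.12], [0.18,  0.12,  0.06]] + [[0.13, -0.17, -0.04], [-0.17, 0.22, 0.06], [-0.04, 0.06, 0.01]] + [[0.0, 0.00, -0.01], [0.0, 0.01, -0.01], [-0.01, -0.01, 0.04]]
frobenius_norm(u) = 0.86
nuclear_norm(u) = 1.19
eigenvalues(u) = [0.77, 0.37, 0.05]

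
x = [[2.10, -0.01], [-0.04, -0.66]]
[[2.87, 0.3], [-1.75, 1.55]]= x @ [[1.38, 0.13], [2.57, -2.35]]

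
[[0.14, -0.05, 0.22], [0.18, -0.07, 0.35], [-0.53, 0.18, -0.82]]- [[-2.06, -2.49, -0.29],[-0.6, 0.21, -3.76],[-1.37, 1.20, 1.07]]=[[2.20,2.44,0.51], [0.78,-0.28,4.11], [0.84,-1.02,-1.89]]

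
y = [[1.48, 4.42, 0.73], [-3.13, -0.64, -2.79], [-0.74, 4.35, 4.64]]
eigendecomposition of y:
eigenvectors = [[(0.12+0.57j), (0.12-0.57j), -0.38+0.00j], [-0.64+0.00j, -0.64-0.00j, -0.31+0.00j], [0.25+0.43j, (0.25-0.43j), (0.87+0j)]]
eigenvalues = [(1.03+4.62j), (1.03-4.62j), (3.42+0j)]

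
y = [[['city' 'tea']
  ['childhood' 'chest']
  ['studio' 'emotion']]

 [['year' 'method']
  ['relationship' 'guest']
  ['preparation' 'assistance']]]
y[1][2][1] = 'assistance'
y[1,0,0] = 'year'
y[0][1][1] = 'chest'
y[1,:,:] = [['year', 'method'], ['relationship', 'guest'], ['preparation', 'assistance']]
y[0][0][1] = 'tea'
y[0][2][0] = 'studio'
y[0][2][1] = 'emotion'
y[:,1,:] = [['childhood', 'chest'], ['relationship', 'guest']]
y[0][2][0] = 'studio'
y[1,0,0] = 'year'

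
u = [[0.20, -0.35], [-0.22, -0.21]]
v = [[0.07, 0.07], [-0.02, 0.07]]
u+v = [[0.27, -0.28], [-0.24, -0.14]]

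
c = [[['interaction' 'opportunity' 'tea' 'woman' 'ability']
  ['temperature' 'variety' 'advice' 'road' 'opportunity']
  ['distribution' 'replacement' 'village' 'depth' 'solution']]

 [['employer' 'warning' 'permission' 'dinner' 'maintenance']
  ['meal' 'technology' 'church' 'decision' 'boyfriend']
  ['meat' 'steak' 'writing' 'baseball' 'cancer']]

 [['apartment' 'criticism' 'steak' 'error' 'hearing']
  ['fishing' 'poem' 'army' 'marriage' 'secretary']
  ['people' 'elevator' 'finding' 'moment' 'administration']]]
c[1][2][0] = 'meat'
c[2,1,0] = 'fishing'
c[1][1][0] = 'meal'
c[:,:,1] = [['opportunity', 'variety', 'replacement'], ['warning', 'technology', 'steak'], ['criticism', 'poem', 'elevator']]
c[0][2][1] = 'replacement'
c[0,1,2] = 'advice'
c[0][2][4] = 'solution'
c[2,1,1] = 'poem'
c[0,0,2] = 'tea'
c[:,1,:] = [['temperature', 'variety', 'advice', 'road', 'opportunity'], ['meal', 'technology', 'church', 'decision', 'boyfriend'], ['fishing', 'poem', 'army', 'marriage', 'secretary']]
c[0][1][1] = 'variety'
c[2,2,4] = 'administration'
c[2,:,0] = ['apartment', 'fishing', 'people']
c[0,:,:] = [['interaction', 'opportunity', 'tea', 'woman', 'ability'], ['temperature', 'variety', 'advice', 'road', 'opportunity'], ['distribution', 'replacement', 'village', 'depth', 'solution']]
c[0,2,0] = 'distribution'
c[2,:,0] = ['apartment', 'fishing', 'people']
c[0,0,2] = 'tea'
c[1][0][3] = 'dinner'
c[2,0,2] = 'steak'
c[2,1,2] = 'army'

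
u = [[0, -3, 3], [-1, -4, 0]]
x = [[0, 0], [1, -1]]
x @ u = [[0, 0, 0], [1, 1, 3]]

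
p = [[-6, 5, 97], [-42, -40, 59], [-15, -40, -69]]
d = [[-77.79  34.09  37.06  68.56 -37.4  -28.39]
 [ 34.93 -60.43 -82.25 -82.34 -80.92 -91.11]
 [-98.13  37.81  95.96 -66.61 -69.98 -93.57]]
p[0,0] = -6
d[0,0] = -77.79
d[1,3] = -82.34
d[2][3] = -66.61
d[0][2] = 37.06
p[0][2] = 97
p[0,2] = 97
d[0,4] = -37.4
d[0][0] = -77.79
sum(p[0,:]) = 96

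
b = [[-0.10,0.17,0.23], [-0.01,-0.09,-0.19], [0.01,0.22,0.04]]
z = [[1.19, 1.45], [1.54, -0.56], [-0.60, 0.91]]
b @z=[[0.00, -0.03], [-0.04, -0.14], [0.33, -0.07]]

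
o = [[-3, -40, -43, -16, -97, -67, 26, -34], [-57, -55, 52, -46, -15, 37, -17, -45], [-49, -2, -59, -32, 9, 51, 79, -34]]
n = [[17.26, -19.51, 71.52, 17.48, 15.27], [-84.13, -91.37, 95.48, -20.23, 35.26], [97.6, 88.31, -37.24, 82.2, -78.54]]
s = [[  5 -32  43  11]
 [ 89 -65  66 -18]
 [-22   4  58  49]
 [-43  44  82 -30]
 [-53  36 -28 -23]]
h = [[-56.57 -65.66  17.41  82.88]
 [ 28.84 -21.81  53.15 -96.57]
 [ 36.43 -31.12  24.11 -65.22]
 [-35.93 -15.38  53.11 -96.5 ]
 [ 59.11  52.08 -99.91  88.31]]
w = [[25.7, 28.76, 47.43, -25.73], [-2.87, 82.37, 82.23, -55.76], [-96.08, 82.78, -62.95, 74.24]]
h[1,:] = [28.84, -21.81, 53.15, -96.57]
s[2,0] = -22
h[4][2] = -99.91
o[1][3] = -46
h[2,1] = -31.12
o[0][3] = -16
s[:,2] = [43, 66, 58, 82, -28]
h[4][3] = 88.31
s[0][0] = 5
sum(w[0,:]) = 76.16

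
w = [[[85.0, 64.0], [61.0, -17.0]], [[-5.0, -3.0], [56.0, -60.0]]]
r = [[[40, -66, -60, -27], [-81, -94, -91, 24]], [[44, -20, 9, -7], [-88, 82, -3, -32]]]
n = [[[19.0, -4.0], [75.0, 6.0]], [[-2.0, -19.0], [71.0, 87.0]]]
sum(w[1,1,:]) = -4.0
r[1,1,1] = 82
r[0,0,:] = [40, -66, -60, -27]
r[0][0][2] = -60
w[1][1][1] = -60.0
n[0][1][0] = 75.0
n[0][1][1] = 6.0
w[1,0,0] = -5.0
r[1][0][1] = -20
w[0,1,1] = -17.0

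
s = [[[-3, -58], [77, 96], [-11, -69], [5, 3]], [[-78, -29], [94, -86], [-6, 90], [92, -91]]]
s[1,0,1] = -29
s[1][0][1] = -29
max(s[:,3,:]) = 92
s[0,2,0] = -11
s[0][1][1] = 96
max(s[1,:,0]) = 94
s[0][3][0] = 5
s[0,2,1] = -69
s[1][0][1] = -29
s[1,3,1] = -91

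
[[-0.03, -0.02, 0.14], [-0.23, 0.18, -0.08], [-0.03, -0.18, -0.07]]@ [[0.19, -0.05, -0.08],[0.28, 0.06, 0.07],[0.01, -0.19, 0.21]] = [[-0.01, -0.03, 0.03], [0.01, 0.04, 0.01], [-0.06, 0.0, -0.02]]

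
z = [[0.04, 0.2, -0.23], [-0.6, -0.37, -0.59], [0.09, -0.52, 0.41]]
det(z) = -0.059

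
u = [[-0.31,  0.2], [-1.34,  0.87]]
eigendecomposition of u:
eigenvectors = [[-0.55, -0.22], [-0.84, -0.97]]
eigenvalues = [-0.0, 0.56]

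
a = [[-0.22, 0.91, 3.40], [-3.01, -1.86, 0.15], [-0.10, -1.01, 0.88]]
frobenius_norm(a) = 5.18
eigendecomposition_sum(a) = [[(-0.3+1.05j), (0.61+0.68j), (0.99-0.63j)], [-1.35-0.63j, (-1.05+0.67j), (0.64+1.47j)], [(-0.2-0.42j), -0.38-0.04j, (-0.13+0.48j)]] + [[-0.30-1.05j, (0.61-0.68j), (0.99+0.63j)], [(-1.35+0.63j), -1.05-0.67j, (0.64-1.47j)], [-0.20+0.42j, (-0.38+0.04j), (-0.13-0.48j)]] + [[(0.39-0j),-0.30-0.00j,(1.43+0j)], [-0.31+0.00j,(0.24+0j),-1.14-0.00j], [0.31-0.00j,-0.24-0.00j,1.14+0.00j]]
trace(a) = -1.20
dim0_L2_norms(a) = [3.02, 2.3, 3.52]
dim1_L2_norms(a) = [3.53, 3.54, 1.34]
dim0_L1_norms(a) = [3.33, 3.78, 4.43]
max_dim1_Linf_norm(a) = 3.4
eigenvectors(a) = [[(0.09+0.57j), (0.09-0.57j), (0.66+0j)], [-0.78+0.00j, (-0.78-0j), (-0.53+0j)], [(-0.19-0.15j), -0.19+0.15j, (0.53+0j)]]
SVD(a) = [[0.37,0.91,-0.18], [-0.92,0.33,-0.2], [-0.12,0.24,0.96]] @ diag([3.6128865138145776, 3.578594310571979, 0.9612043480127391]) @ [[0.75,0.60,0.28], [-0.34,-0.01,0.94], [0.57,-0.80,0.2]]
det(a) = 12.43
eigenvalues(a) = [(-1.48+2.2j), (-1.48-2.2j), (1.76+0j)]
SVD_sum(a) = [[0.99, 0.8, 0.37], [-2.50, -2.00, -0.92], [-0.33, -0.26, -0.12]] + [[-1.11, -0.03, 3.07], [-0.40, -0.01, 1.11], [-0.3, -0.01, 0.82]] + [[-0.1, 0.14, -0.04],[-0.11, 0.15, -0.04],[0.52, -0.74, 0.18]]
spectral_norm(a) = 3.61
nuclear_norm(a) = 8.15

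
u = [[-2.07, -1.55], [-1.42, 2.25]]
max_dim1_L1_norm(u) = 3.67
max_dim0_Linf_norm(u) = 2.25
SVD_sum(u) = [[-0.02,  -1.57], [0.03,  2.23]] + [[-2.05, 0.02], [-1.45, 0.02]]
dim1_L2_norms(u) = [2.59, 2.66]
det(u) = -6.86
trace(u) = 0.18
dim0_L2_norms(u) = [2.51, 2.73]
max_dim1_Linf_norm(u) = 2.25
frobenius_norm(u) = 3.71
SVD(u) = [[-0.58, 0.82], [0.82, 0.58]] @ diag([2.7322438748137987, 2.5102078417020524]) @ [[0.01, 1.00], [-1.0, 0.01]]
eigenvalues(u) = [-2.53, 2.71]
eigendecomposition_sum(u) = [[-2.31, -0.75], [-0.69, -0.22]] + [[0.24, -0.8], [-0.73, 2.47]]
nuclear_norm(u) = 5.24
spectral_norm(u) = 2.73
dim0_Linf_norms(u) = [2.07, 2.25]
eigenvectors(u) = [[-0.96, 0.31], [-0.28, -0.95]]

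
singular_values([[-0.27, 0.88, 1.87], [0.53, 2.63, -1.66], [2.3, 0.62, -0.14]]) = [3.42, 2.07, 2.0]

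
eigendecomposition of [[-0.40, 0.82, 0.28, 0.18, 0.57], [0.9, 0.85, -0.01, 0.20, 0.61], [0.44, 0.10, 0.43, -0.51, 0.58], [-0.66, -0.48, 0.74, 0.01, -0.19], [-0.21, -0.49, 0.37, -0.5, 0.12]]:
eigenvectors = [[0.71+0.00j, (-0.39+0j), -0.03+0.17j, (-0.03-0.17j), -0.10+0.00j], [(-0.51+0j), -0.76+0.00j, 0.34+0.39j, 0.34-0.39j, (-0.55+0j)], [-0.12+0.00j, -0.42+0.00j, (-0.15-0.15j), (-0.15+0.15j), -0.22+0.00j], [(0.43+0j), (0.26+0j), (-0.63+0j), (-0.63-0j), 0.43+0.00j], [0.18+0.00j, 0.17+0.00j, (-0.41-0.31j), (-0.41+0.31j), 0.67+0.00j]]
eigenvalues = [(-0.78+0j), (1.1+0j), (0.29+0.55j), (0.29-0.55j), (0.11+0j)]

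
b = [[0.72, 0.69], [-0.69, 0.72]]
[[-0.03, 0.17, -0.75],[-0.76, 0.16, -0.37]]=b @ [[0.51, 0.01, -0.29], [-0.57, 0.23, -0.79]]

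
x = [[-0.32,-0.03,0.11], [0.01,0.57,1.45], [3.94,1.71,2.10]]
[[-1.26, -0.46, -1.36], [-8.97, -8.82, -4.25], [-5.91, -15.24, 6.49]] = x@[[2.25, -0.05, 3.16], [-1.97, -2.57, 0.27], [-5.43, -5.07, -3.06]]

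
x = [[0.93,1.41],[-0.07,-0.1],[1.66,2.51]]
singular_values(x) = [3.45, 0.0]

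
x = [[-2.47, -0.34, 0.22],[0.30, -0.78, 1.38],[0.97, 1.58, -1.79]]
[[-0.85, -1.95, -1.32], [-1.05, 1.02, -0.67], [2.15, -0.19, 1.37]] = x@[[0.19, 0.84, 0.51], [0.94, -0.01, -0.34], [-0.27, 0.55, -0.79]]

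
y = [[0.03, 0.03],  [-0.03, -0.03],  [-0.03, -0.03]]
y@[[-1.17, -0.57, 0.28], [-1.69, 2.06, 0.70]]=[[-0.09,0.04,0.03], [0.09,-0.04,-0.03], [0.09,-0.04,-0.03]]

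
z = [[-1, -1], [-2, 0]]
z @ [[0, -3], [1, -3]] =[[-1, 6], [0, 6]]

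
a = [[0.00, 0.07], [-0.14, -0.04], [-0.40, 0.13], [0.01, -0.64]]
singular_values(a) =[0.67, 0.41]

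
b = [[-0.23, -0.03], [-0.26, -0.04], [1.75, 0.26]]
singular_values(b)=[1.8, 0.0]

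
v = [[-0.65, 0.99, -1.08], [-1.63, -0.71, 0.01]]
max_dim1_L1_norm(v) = 2.72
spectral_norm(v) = 1.82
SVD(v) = [[0.42,  0.91], [0.91,  -0.42]] @ diag([1.8221602006339197, 1.5523634249832585]) @ [[-0.96, -0.13, -0.24], [0.06, 0.77, -0.63]]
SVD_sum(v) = [[-0.73, -0.1, -0.19],[-1.59, -0.21, -0.4]] + [[0.08,  1.09,  -0.89], [-0.04,  -0.50,  0.41]]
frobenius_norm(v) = 2.39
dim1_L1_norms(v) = [2.72, 2.35]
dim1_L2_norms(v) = [1.6, 1.78]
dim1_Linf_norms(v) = [1.08, 1.63]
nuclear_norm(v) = 3.37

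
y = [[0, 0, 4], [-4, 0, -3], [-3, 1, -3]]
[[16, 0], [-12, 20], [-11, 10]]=y @ [[0, -5], [1, -5], [4, 0]]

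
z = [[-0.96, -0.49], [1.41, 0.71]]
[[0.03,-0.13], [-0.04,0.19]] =z @ [[0.03, -0.11], [-0.11, 0.48]]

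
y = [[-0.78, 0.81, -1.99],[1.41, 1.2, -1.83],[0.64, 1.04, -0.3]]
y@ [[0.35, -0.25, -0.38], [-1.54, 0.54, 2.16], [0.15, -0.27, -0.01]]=[[-1.82, 1.17, 2.07], [-1.63, 0.79, 2.07], [-1.42, 0.48, 2.01]]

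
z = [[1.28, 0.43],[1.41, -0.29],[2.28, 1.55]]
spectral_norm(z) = 3.25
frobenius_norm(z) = 3.39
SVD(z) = [[-0.41,-0.16], [-0.36,-0.88], [-0.84,0.45]] @ diag([3.246762133441474, 0.9772080888176102]) @ [[-0.91, -0.42], [-0.42, 0.91]]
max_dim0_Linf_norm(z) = 2.28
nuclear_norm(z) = 4.22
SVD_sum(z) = [[1.22, 0.57], [1.05, 0.49], [2.47, 1.15]] + [[0.06, -0.14], [0.36, -0.78], [-0.19, 0.40]]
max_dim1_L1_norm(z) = 3.83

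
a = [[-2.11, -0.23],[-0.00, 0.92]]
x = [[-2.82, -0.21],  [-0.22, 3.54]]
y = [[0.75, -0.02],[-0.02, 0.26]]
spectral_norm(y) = 0.75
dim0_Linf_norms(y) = [0.75, 0.26]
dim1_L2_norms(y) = [0.75, 0.26]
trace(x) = 0.72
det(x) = -10.03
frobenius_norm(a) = 2.31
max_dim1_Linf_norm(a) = 2.11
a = y @ x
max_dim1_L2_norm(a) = 2.12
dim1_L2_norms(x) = [2.83, 3.55]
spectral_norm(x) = 3.55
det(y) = 0.19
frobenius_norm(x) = 4.54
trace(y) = 1.01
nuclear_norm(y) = 1.01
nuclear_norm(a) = 3.04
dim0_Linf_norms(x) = [2.82, 3.54]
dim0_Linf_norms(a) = [2.11, 0.92]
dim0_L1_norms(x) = [3.04, 3.75]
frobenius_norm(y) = 0.79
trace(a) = -1.19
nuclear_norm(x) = 6.37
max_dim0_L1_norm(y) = 0.77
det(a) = -1.94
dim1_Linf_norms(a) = [2.11, 0.92]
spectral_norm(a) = 2.13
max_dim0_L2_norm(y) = 0.75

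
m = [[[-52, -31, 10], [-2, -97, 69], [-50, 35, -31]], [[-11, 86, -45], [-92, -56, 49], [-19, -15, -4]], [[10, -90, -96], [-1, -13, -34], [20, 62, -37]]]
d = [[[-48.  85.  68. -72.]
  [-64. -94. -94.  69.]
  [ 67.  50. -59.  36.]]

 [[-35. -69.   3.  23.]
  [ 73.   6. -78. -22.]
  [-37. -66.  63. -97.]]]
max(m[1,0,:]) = 86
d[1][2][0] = -37.0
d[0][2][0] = 67.0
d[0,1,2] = -94.0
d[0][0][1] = 85.0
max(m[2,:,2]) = -34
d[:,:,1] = [[85.0, -94.0, 50.0], [-69.0, 6.0, -66.0]]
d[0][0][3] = -72.0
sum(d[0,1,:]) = -183.0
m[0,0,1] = -31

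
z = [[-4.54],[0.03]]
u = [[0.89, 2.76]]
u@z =[[-3.96]]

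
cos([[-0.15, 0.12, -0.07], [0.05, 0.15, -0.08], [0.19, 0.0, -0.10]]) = [[0.99, 0.0, -0.0], [0.01, 0.99, 0.0], [0.02, -0.01, 1.00]]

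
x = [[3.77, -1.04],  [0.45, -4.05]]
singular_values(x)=[4.68, 3.16]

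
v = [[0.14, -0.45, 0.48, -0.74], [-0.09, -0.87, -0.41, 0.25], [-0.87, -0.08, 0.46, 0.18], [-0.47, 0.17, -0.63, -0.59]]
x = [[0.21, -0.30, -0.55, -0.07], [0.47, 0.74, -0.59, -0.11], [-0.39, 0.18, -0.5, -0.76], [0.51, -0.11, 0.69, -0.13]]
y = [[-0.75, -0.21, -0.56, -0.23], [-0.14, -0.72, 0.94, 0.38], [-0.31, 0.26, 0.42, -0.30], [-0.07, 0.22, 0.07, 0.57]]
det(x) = 0.45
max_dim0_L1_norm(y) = 1.99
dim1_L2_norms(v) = [1.0, 1.0, 1.0, 1.0]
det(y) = 0.44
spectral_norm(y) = 1.33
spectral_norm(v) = 1.00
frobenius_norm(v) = 2.00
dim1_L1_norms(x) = [1.13, 1.91, 1.83, 1.44]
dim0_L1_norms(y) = [1.27, 1.41, 1.99, 1.48]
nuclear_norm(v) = 4.00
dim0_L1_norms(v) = [1.57, 1.57, 1.98, 1.76]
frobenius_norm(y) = 1.83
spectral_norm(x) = 1.33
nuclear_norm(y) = 3.46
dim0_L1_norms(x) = [1.58, 1.33, 2.33, 1.07]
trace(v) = -0.86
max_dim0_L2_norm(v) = 1.0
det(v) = 1.00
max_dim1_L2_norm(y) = 1.25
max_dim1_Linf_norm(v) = 0.87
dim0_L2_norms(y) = [0.83, 0.82, 1.17, 0.78]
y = v @ x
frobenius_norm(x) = 1.83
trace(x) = 0.32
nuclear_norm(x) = 3.46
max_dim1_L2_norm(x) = 1.06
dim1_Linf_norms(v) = [0.74, 0.87, 0.87, 0.63]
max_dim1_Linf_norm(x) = 0.76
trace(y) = -0.48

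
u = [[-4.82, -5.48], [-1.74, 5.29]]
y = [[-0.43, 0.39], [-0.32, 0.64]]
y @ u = [[1.39, 4.42], [0.43, 5.14]]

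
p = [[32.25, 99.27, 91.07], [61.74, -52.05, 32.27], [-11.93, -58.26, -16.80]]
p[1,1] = -52.05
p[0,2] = 91.07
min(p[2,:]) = -58.26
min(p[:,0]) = -11.93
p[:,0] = [32.25, 61.74, -11.93]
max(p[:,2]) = 91.07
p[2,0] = -11.93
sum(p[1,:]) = 41.96000000000001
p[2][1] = -58.26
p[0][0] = 32.25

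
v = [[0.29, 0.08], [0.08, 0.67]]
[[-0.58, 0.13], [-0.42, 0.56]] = v @ [[-1.88, 0.24], [-0.40, 0.81]]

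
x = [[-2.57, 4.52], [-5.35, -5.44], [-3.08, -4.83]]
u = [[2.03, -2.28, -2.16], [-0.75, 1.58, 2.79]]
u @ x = [[13.63, 32.01], [-15.12, -25.46]]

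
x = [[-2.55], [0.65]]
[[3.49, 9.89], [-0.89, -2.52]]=x @ [[-1.37, -3.88]]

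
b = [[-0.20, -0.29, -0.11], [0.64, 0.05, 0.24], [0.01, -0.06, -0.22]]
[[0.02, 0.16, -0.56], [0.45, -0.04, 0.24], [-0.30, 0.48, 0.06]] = b @[[0.17, 0.74, 0.51], [-0.81, -0.25, 1.88], [1.61, -2.1, -0.75]]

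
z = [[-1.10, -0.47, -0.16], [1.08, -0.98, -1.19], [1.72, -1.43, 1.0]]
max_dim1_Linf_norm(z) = 1.72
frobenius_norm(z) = 3.32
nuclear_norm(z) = 5.33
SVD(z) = [[-0.23,0.15,-0.96], [0.47,0.88,0.02], [0.85,-0.45,-0.28]] @ diag([2.7447860865144547, 1.5489879713865307, 1.0341593705887397]) @ [[0.81, -0.57, 0.12], [0.01, -0.19, -0.98], [0.58, 0.80, -0.15]]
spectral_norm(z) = 2.74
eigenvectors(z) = [[(-0.17-0.44j), -0.17+0.44j, (0.02+0j)], [(-0.77+0j), (-0.77-0j), -0.41+0.00j], [(-0.4+0.17j), -0.40-0.17j, 0.91+0.00j]]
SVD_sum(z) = [[-0.52, 0.37, -0.08],[1.05, -0.74, 0.15],[1.89, -1.33, 0.28]] + [[0.00, -0.05, -0.23], [0.01, -0.26, -1.34], [-0.01, 0.13, 0.68]] + [[-0.58, -0.79, 0.15], [0.02, 0.02, -0.00], [-0.17, -0.23, 0.04]]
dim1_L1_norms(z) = [1.73, 3.25, 4.15]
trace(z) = -1.08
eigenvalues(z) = [(-1.37+0.87j), (-1.37-0.87j), (1.66+0j)]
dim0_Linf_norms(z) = [1.72, 1.43, 1.19]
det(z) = 4.40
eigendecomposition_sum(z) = [[-0.55+0.64j, -0.23-0.35j, -0.09-0.16j],  [(0.65+1.23j), -0.67+0.15j, -0.31+0.04j],  [0.61+0.50j, (-0.32+0.22j), -0.15+0.09j]] + [[(-0.55-0.64j),  (-0.23+0.35j),  (-0.09+0.16j)], [(0.65-1.23j),  (-0.67-0.15j),  (-0.31-0.04j)], [(0.61-0.5j),  (-0.32-0.22j),  -0.15-0.09j]] + [[(0.01-0j), (-0.01+0j), 0.02+0.00j],[-0.22+0.00j, (0.35-0j), -0.58-0.00j],[0.50-0.00j, -0.79+0.00j, (1.3+0j)]]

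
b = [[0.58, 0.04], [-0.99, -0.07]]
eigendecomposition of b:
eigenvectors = [[0.51, -0.07], [-0.86, 1.00]]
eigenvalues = [0.51, -0.0]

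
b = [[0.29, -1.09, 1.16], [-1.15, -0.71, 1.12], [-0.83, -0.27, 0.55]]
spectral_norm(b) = 2.32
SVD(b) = [[0.56,-0.81,0.15], [0.73,0.4,-0.55], [0.39,0.42,0.82]] @ diag([2.3151633759137358, 1.1844976350223846, 0.009159446167441286]) @ [[-0.43, -0.53, 0.73],[-0.88, 0.41, -0.22],[0.18, 0.74, 0.65]]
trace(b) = 0.13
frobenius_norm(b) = 2.60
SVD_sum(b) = [[-0.56,  -0.69,  0.94], [-0.73,  -0.9,  1.23], [-0.39,  -0.48,  0.66]] + [[0.85, -0.40, 0.21], [-0.42, 0.2, -0.11], [-0.44, 0.21, -0.11]] + [[0.0, 0.00, 0.00], [-0.0, -0.0, -0.00], [0.0, 0.01, 0.00]]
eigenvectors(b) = [[0.34, -0.15, -0.38], [-0.74, -0.74, -0.80], [-0.58, -0.66, -0.46]]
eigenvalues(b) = [0.69, 0.06, -0.62]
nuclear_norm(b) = 3.51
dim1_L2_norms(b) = [1.62, 1.76, 1.03]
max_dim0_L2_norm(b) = 1.7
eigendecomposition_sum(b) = [[0.42, -0.39, 0.34],[-0.91, 0.85, -0.74],[-0.71, 0.66, -0.57]] + [[0.01,-0.03,0.04], [0.05,-0.15,0.22], [0.04,-0.13,0.19]] + [[-0.14,-0.67,0.78], [-0.29,-1.41,1.64], [-0.16,-0.80,0.93]]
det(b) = -0.03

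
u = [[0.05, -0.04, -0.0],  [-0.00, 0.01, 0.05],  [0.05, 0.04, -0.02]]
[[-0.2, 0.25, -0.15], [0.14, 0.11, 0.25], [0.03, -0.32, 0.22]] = u @ [[-1.24,  -0.02,  1.44], [3.39,  -6.21,  5.66], [2.15,  3.44,  3.92]]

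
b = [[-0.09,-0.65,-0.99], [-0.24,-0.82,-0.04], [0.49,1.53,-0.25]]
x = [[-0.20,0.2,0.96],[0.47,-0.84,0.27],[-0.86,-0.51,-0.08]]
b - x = [[0.11, -0.85, -1.95],[-0.71, 0.02, -0.31],[1.35, 2.04, -0.17]]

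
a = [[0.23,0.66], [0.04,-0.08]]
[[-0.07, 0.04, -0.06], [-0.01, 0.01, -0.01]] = a @ [[-0.32,  0.17,  -0.3], [0.01,  -0.00,  0.01]]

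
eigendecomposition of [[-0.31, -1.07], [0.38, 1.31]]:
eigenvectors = [[-0.96,0.63], [0.28,-0.77]]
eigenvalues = [0.0, 1.0]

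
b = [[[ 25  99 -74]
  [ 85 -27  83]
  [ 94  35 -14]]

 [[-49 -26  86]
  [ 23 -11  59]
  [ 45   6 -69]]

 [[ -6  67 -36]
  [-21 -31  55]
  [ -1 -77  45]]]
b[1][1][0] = 23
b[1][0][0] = -49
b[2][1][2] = 55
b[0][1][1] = -27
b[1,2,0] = 45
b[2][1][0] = -21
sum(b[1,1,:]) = 71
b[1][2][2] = -69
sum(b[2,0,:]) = 25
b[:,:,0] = [[25, 85, 94], [-49, 23, 45], [-6, -21, -1]]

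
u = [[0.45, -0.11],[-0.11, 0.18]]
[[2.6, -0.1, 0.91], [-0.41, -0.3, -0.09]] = u @[[6.13, -0.75, 2.23], [1.48, -2.12, 0.86]]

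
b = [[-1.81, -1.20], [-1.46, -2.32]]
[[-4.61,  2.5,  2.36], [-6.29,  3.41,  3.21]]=b @ [[1.29, -0.70, -0.66], [1.90, -1.03, -0.97]]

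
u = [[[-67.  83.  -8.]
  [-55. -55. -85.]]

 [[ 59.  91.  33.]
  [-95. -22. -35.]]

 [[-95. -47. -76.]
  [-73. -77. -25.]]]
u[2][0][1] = -47.0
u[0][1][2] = -85.0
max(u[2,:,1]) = -47.0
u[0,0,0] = -67.0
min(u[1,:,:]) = -95.0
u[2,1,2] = -25.0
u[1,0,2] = 33.0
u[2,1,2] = -25.0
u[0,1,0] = -55.0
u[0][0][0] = -67.0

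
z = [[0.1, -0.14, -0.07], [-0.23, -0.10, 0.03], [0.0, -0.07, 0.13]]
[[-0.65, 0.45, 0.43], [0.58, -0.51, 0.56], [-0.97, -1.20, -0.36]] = z @ [[-4.91, 0.53, -1.93],[3.83, 1.38, -2.4],[-5.42, -8.49, -4.06]]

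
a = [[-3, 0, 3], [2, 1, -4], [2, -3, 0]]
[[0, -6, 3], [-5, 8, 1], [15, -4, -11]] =a@[[0, 1, -1], [-5, 2, 3], [0, -1, 0]]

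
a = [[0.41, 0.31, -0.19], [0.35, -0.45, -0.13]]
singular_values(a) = [0.6, 0.53]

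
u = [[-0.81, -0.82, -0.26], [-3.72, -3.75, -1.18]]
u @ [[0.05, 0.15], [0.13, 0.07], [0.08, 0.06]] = [[-0.17, -0.19],  [-0.77, -0.89]]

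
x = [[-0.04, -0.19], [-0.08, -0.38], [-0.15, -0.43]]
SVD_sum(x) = [[-0.05, -0.19], [-0.11, -0.37], [-0.12, -0.44]] + [[0.01, -0.0], [0.03, -0.01], [-0.03, 0.01]]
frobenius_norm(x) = 0.63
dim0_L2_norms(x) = [0.17, 0.6]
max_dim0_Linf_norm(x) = 0.43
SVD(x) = [[-0.31, -0.32], [-0.62, -0.65], [-0.72, 0.69]] @ diag([0.6279177671096914, 0.040240250346879614]) @ [[0.27, 0.96], [-0.96, 0.27]]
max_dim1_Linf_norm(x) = 0.43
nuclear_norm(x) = 0.67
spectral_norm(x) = 0.63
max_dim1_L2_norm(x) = 0.46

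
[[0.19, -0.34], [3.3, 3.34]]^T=[[0.19, 3.30],[-0.34, 3.34]]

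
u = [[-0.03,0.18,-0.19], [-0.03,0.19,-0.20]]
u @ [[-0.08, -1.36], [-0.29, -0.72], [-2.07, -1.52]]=[[0.34,0.2], [0.36,0.21]]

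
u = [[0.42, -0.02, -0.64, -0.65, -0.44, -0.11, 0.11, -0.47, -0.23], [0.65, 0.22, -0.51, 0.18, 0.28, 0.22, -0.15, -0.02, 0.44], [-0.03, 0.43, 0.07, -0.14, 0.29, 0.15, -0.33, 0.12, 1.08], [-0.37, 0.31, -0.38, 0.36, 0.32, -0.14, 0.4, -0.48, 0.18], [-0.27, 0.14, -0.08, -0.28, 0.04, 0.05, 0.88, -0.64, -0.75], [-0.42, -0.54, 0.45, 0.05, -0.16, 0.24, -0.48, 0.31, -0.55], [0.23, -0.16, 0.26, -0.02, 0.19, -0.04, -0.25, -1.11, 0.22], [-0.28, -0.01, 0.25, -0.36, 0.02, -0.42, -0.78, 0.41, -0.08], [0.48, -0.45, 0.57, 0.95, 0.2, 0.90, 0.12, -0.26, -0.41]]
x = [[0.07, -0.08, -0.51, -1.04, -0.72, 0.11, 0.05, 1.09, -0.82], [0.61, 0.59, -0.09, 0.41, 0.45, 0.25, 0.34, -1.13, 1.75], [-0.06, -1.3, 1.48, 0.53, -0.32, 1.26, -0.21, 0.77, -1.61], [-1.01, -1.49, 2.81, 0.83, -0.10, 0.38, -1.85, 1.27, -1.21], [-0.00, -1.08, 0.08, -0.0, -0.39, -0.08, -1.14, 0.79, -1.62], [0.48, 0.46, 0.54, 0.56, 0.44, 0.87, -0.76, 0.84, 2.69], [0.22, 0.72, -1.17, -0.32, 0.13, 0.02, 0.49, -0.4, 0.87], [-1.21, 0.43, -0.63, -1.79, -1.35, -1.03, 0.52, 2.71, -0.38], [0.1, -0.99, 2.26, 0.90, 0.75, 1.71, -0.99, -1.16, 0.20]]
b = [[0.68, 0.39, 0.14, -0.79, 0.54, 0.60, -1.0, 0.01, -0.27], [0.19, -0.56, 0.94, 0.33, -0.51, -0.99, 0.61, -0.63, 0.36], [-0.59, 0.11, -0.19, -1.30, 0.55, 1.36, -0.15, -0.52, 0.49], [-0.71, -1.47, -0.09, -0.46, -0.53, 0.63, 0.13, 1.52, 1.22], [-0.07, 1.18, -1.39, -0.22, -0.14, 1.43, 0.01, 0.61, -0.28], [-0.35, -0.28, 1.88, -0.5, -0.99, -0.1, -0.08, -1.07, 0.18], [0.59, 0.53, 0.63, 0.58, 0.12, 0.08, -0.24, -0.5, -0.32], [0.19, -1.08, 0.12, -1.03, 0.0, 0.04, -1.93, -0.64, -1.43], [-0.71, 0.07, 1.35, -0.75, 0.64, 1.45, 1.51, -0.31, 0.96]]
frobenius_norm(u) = 3.75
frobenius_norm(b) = 7.04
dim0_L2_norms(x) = [1.78, 2.71, 4.19, 2.58, 1.89, 2.56, 2.64, 3.85, 4.31]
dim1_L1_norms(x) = [4.49, 5.62, 7.54, 10.95, 5.18, 7.64, 4.34, 10.05, 9.06]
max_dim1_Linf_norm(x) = 2.81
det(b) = -21.36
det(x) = 1.49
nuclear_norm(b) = 17.39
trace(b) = -0.69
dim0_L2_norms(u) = [1.16, 0.93, 1.22, 1.31, 0.75, 1.07, 1.41, 1.56, 1.59]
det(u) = -0.07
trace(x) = 6.85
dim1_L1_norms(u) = [3.09, 2.67, 2.64, 2.94, 3.13, 3.2, 2.48, 2.61, 4.34]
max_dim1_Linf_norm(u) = 1.11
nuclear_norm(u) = 9.44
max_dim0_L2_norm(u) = 1.59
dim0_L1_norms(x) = [3.76, 7.14, 9.57, 6.38, 4.65, 5.71, 6.35, 10.16, 11.15]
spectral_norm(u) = 2.00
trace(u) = 1.10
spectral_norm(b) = 3.78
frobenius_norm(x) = 9.23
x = b @ u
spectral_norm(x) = 6.21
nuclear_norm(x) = 19.46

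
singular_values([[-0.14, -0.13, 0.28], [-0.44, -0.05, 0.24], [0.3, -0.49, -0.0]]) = [0.65, 0.51, 0.12]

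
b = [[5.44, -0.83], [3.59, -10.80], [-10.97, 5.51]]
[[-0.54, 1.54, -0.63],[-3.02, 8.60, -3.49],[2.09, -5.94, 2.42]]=b @ [[-0.06, 0.17, -0.07], [0.26, -0.74, 0.3]]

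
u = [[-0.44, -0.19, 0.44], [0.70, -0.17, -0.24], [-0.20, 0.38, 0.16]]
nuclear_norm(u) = 1.63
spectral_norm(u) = 0.98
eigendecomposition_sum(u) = [[(-0.24+0.17j),  -0.12-0.17j,  0.18-0.03j],[(0.34+0.15j),  -0.10+0.24j,  (-0.15-0.18j)],[(-0.13-0.2j),  0.14-0.10j,  0.02+0.15j]] + [[(-0.24-0.17j), (-0.12+0.17j), 0.18+0.03j], [(0.34-0.15j), -0.10-0.24j, -0.15+0.18j], [(-0.13+0.2j), (0.14+0.1j), 0.02-0.15j]] + [[0.04+0.00j, (0.05+0j), 0.07-0.00j], [0.03+0.00j, (0.04+0j), 0.05-0.00j], [(0.07+0j), 0.10+0.00j, (0.13-0j)]]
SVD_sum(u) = [[-0.49, 0.08, 0.28], [0.64, -0.10, -0.37], [-0.26, 0.04, 0.15]] + [[0.00,-0.29,0.09],[0.0,-0.1,0.03],[-0.0,0.31,-0.09]] + [[0.05, 0.02, 0.07], [0.06, 0.03, 0.1], [0.06, 0.03, 0.10]]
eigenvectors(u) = [[(0.29-0.48j), 0.29+0.48j, 0.46+0.00j], [-0.70+0.00j, (-0.7-0j), 0.34+0.00j], [0.38+0.24j, (0.38-0.24j), 0.82+0.00j]]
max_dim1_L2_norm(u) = 0.76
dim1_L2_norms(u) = [0.65, 0.76, 0.46]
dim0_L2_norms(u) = [0.85, 0.46, 0.53]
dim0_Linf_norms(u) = [0.7, 0.38, 0.44]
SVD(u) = [[-0.58, 0.67, -0.47], [0.76, 0.22, -0.62], [-0.31, -0.71, -0.63]] @ diag([0.9835898463447089, 0.4527552961680827, 0.19329680793883683]) @ [[0.86, -0.14, -0.49],[0.01, -0.96, 0.28],[-0.51, -0.25, -0.82]]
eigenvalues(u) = [(-0.33+0.56j), (-0.33-0.56j), (0.2+0j)]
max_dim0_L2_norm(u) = 0.85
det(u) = 0.09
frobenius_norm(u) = 1.10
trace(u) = -0.45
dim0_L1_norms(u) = [1.34, 0.74, 0.84]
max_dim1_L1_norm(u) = 1.11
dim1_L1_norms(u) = [1.07, 1.11, 0.74]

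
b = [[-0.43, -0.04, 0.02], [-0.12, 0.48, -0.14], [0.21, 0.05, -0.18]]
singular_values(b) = [0.52, 0.49, 0.13]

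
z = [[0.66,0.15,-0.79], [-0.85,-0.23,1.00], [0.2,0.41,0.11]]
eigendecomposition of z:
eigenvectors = [[-0.51, 0.73, -0.61], [0.72, -0.47, 0.75], [-0.48, 0.50, 0.26]]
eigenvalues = [-0.29, 0.02, 0.81]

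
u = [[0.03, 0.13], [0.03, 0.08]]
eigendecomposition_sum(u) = [[-0.01, 0.01],[0.00, -0.0]] + [[0.04,0.12],[0.03,0.08]]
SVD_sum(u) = [[0.03,0.13], [0.02,0.08]] + [[-0.00, 0.0], [0.01, -0.00]]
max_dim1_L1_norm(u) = 0.16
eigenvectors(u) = [[-0.95, -0.82], [0.31, -0.58]]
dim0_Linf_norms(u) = [0.03, 0.13]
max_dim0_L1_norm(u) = 0.21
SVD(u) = [[-0.84,-0.54], [-0.54,0.84]] @ diag([0.15814561680779357, 0.00948492933460852]) @ [[-0.26,-0.97], [0.97,-0.26]]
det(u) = -0.00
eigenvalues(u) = [-0.01, 0.12]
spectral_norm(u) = 0.16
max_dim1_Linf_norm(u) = 0.13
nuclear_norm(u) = 0.17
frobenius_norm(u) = 0.16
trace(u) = 0.11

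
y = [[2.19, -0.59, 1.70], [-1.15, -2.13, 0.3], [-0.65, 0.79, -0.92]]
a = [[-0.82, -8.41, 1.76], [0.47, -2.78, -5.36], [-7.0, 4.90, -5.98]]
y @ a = [[-13.97,-8.45,-3.15], [-2.16,17.06,7.60], [7.34,-1.24,0.12]]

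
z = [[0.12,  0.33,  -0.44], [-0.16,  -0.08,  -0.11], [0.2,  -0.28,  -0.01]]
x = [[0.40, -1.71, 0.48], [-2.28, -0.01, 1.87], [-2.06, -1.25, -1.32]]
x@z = [[0.42, 0.13, 0.01], [0.10, -1.28, 0.99], [-0.31, -0.21, 1.06]]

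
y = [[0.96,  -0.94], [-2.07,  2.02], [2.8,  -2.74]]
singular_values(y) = [5.05, 0.0]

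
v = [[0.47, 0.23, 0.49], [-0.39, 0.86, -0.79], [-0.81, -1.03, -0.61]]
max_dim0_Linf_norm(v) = 1.03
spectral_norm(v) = 1.59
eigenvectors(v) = [[0.46, -0.75, 0.03], [-0.33, 0.23, -0.88], [-0.82, 0.62, 0.47]]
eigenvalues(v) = [-0.57, -0.0, 1.29]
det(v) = 0.00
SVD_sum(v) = [[0.41, 0.41, 0.35],  [-0.08, -0.08, -0.07],  [-0.87, -0.86, -0.74]] + [[0.06, -0.18, 0.14], [-0.31, 0.94, -0.72], [0.06, -0.17, 0.13]] + [[-0.0, 0.00, 0.00], [-0.0, 0.00, 0.00], [-0.00, 0.00, 0.00]]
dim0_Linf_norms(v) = [0.81, 1.03, 0.79]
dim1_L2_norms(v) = [0.72, 1.23, 1.45]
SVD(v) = [[-0.43, 0.18, 0.89], [0.08, -0.97, 0.24], [0.90, 0.17, 0.40]] @ diag([1.58618245520765, 1.2660270783741316, 0.0008097004949623447]) @ [[-0.61, -0.6, -0.52], [0.26, -0.76, 0.59], [-0.75, 0.23, 0.62]]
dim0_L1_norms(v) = [1.67, 2.12, 1.89]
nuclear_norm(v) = 2.85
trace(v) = 0.72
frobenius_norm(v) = 2.03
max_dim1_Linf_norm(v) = 1.03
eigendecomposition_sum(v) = [[0.47, 0.27, 0.48], [-0.34, -0.19, -0.34], [-0.84, -0.48, -0.85]] + [[-0.0, -0.00, -0.0], [0.0, 0.0, 0.00], [0.00, 0.0, 0.0]] + [[0.00, -0.04, 0.02], [-0.05, 1.05, -0.45], [0.03, -0.55, 0.24]]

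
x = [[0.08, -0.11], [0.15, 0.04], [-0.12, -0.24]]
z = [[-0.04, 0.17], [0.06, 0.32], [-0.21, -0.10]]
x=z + [[0.12, -0.28],[0.09, -0.28],[0.09, -0.14]]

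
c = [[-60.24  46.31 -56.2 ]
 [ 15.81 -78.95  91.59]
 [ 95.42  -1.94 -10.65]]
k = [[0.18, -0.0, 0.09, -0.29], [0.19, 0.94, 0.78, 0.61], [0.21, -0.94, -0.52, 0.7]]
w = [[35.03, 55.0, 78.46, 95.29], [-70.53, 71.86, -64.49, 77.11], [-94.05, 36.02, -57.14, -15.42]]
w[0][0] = 35.03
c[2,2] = -10.65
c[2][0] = 95.42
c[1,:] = [15.81, -78.95, 91.59]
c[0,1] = 46.31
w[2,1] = 36.02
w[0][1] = 55.0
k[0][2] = 0.089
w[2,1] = 36.02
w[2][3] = -15.42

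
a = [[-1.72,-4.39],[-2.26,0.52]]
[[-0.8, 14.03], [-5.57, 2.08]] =a @ [[2.30, -1.52], [-0.72, -2.60]]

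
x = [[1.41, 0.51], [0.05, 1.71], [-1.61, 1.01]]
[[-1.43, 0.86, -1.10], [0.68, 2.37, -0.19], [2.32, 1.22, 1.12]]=x@[[-1.17,0.11,-0.75], [0.43,1.38,-0.09]]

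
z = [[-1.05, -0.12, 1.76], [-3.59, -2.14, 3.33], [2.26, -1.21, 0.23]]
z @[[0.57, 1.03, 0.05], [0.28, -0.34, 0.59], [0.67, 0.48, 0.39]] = [[0.55, -0.2, 0.56], [-0.41, -1.37, -0.14], [1.10, 2.85, -0.51]]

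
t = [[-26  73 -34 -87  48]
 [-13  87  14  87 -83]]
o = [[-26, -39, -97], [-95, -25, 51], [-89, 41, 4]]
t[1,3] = 87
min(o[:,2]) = -97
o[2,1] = 41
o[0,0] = -26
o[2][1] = 41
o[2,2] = 4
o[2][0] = -89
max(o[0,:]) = -26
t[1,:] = [-13, 87, 14, 87, -83]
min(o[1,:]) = -95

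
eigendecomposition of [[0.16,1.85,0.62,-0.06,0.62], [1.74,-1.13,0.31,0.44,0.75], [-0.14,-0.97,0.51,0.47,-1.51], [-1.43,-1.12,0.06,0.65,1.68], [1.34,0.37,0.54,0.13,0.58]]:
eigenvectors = [[0.61+0.00j, (-0.24-0.29j), -0.24+0.29j, -0.06+0.02j, (-0.06-0.02j)], [-0.71+0.00j, (-0.19-0.22j), -0.19+0.22j, -0.21+0.02j, (-0.21-0.02j)], [(-0.29+0j), (0.76+0j), 0.76-0.00j, (0.53+0.03j), 0.53-0.03j], [(0.11+0j), 0.21-0.02j, (0.21+0.02j), -0.81+0.00j, -0.81-0.00j], [-0.14+0.00j, -0.25-0.29j, -0.25+0.29j, (0.02-0.11j), (0.02+0.11j)]]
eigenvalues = [(-2.43+0j), (1.43+0.9j), (1.43-0.9j), (0.17+0.28j), (0.17-0.28j)]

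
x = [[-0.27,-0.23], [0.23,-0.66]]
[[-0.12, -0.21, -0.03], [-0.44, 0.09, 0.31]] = x@[[-0.09, 0.68, 0.39], [0.63, 0.10, -0.33]]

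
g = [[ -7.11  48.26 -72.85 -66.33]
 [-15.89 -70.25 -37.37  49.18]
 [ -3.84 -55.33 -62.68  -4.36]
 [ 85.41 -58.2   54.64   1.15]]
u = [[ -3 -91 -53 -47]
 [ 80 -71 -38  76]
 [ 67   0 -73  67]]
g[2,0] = -3.84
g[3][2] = 54.64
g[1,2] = -37.37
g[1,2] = -37.37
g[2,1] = -55.33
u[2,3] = 67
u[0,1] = -91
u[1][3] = 76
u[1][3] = 76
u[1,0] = 80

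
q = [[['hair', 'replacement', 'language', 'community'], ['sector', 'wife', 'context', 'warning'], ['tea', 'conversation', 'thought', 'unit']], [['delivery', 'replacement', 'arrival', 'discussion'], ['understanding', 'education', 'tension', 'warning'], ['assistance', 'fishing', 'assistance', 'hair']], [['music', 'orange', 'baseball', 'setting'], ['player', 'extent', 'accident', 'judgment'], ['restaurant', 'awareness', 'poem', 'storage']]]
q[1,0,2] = 'arrival'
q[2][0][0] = 'music'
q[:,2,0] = ['tea', 'assistance', 'restaurant']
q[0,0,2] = 'language'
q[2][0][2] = 'baseball'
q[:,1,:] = [['sector', 'wife', 'context', 'warning'], ['understanding', 'education', 'tension', 'warning'], ['player', 'extent', 'accident', 'judgment']]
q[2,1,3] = 'judgment'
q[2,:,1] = ['orange', 'extent', 'awareness']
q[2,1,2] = 'accident'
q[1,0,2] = 'arrival'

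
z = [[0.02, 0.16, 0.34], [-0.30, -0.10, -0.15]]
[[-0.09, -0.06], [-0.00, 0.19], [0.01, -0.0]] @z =[[0.02, -0.01, -0.02], [-0.06, -0.02, -0.03], [0.00, 0.00, 0.00]]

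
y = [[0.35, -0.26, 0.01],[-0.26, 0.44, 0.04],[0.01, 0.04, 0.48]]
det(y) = 0.04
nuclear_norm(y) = 1.27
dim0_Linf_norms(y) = [0.35, 0.44, 0.48]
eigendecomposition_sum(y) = [[0.07, 0.06, -0.01],  [0.06, 0.05, -0.01],  [-0.01, -0.01, 0.00]] + [[0.26, -0.32, -0.06], [-0.32, 0.39, 0.07], [-0.06, 0.07, 0.01]] + [[0.01, -0.00, 0.07], [-0.0, 0.00, -0.02], [0.07, -0.02, 0.47]]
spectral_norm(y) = 0.66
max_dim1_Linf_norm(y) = 0.48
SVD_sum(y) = [[0.26, -0.32, -0.06], [-0.32, 0.39, 0.07], [-0.06, 0.07, 0.01]] + [[0.01, -0.00, 0.07], [-0.00, 0.00, -0.02], [0.07, -0.02, 0.47]] + [[0.07, 0.06, -0.01], [0.06, 0.05, -0.01], [-0.01, -0.01, 0.0]]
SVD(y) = [[0.63, 0.16, -0.76], [-0.76, -0.04, -0.64], [-0.13, 0.99, 0.09]] @ diag([0.6621085264912127, 0.47993760782418615, 0.12795386568460126]) @ [[0.63, -0.76, -0.13],[0.16, -0.04, 0.99],[-0.76, -0.64, 0.09]]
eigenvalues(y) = [0.13, 0.66, 0.48]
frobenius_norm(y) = 0.83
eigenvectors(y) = [[0.76,  0.63,  0.16], [0.64,  -0.76,  -0.04], [-0.09,  -0.13,  0.99]]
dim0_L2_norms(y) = [0.44, 0.51, 0.48]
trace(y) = 1.27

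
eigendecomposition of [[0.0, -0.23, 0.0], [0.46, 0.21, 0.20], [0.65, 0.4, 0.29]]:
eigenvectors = [[0.34-0.15j, (0.34+0.15j), -0.40+0.00j], [(-0.45-0.06j), (-0.45+0.06j), (0.02+0j)], [(-0.81+0j), -0.81-0.00j, 0.91+0.00j]]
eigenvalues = [(0.25+0.15j), (0.25-0.15j), (0.01+0j)]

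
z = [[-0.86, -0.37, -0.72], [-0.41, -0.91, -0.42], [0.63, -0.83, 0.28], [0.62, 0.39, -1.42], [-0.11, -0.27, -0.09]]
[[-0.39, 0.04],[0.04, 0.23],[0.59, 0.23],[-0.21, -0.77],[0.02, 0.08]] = z @ [[0.4, -0.21], [-0.33, -0.32], [0.23, 0.36]]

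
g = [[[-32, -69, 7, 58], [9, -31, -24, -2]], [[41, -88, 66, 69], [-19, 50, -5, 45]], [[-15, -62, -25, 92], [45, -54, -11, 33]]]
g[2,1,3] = 33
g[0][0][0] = -32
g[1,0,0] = 41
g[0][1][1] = -31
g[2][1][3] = 33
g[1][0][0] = 41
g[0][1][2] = -24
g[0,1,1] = -31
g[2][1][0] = 45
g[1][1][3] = 45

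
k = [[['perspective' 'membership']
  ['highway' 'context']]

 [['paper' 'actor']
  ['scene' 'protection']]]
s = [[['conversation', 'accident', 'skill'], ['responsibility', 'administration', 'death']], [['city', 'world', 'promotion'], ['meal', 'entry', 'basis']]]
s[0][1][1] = 'administration'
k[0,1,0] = 'highway'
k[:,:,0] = [['perspective', 'highway'], ['paper', 'scene']]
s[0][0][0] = 'conversation'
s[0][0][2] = 'skill'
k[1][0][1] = 'actor'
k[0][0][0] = 'perspective'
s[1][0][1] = 'world'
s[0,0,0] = 'conversation'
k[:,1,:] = [['highway', 'context'], ['scene', 'protection']]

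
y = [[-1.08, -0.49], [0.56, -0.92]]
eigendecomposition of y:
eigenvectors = [[(0.1-0.68j), 0.10+0.68j], [-0.73+0.00j, (-0.73-0j)]]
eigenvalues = [(-1+0.52j), (-1-0.52j)]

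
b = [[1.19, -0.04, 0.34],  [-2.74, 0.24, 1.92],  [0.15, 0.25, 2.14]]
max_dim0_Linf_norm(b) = 2.74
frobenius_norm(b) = 4.18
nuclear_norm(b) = 5.74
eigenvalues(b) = [-0.14, 1.39, 2.32]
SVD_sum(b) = [[0.46,  -0.06,  -0.43], [-2.4,  0.29,  2.27], [-1.00,  0.12,  0.94]] + [[0.73, 0.07, 0.77], [-0.34, -0.03, -0.35], [1.15, 0.1, 1.2]] + [[-0.0, -0.05, 0.01], [-0.00, -0.02, 0.00], [0.0, 0.03, -0.00]]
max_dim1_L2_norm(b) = 3.35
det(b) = -0.45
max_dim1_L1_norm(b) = 4.9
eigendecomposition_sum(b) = [[-0.01,-0.01,0.01], [-0.24,-0.11,0.13], [0.03,0.01,-0.01]] + [[1.31, -0.11, -0.31], [-2.29, 0.2, 0.54], [0.50, -0.04, -0.12]] + [[-0.11, 0.08, 0.64], [-0.21, 0.15, 1.26], [-0.38, 0.28, 2.27]]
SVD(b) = [[-0.17, -0.52, -0.83], [0.91, 0.24, -0.34], [0.38, -0.82, 0.43]] @ diag([3.6482627284934837, 2.033711031793587, 0.060815319174928884]) @ [[-0.72, 0.09, 0.68], [-0.69, -0.06, -0.72], [0.02, 0.99, -0.11]]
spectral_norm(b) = 3.65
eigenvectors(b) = [[0.06,0.49,0.24],[0.99,-0.85,0.47],[-0.11,0.19,0.85]]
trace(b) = 3.57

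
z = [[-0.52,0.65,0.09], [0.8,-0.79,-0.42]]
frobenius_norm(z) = 1.46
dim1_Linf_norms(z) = [0.65, 0.8]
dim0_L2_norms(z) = [0.95, 1.02, 0.43]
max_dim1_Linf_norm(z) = 0.8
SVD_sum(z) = [[-0.54, 0.58, 0.23], [0.79, -0.84, -0.33]] + [[0.02, 0.07, -0.14], [0.01, 0.05, -0.09]]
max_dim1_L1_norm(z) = 2.01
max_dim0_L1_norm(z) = 1.44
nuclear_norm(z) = 1.64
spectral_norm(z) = 1.45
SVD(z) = [[-0.57, 0.82],[0.82, 0.57]] @ diag([1.4513131716538632, 0.18759018573476557]) @ [[0.66, -0.7, -0.27], [0.13, 0.47, -0.87]]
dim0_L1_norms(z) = [1.32, 1.44, 0.51]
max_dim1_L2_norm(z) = 1.2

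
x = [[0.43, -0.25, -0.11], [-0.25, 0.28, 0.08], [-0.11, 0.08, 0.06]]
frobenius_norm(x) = 0.65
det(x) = 0.00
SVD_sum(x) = [[0.40, -0.29, -0.11], [-0.29, 0.22, 0.08], [-0.11, 0.08, 0.03]] + [[0.03, 0.04, -0.00], [0.04, 0.06, -0.00], [-0.0, -0.0, 0.0]] + [[0.00,-0.0,0.01], [-0.00,0.0,-0.00], [0.01,-0.00,0.03]]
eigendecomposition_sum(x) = [[0.4, -0.29, -0.11], [-0.29, 0.22, 0.08], [-0.11, 0.08, 0.03]] + [[0.03, 0.04, -0.00], [0.04, 0.06, -0.00], [-0.00, -0.0, 0.00]] + [[0.0,-0.0,0.01], [-0.00,0.0,-0.00], [0.01,-0.0,0.03]]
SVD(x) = [[-0.78, -0.59, 0.19], [0.58, -0.81, -0.12], [0.23, 0.02, 0.97]] @ diag([0.6474938432457531, 0.09402382552679935, 0.028482331227447498]) @ [[-0.78, 0.58, 0.23], [-0.59, -0.81, 0.02], [0.19, -0.12, 0.97]]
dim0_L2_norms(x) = [0.51, 0.38, 0.15]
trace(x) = 0.77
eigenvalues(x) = [0.65, 0.09, 0.03]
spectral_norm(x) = 0.65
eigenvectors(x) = [[0.78, -0.59, 0.19],  [-0.58, -0.81, -0.12],  [-0.23, 0.02, 0.97]]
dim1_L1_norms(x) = [0.79, 0.61, 0.25]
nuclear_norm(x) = 0.77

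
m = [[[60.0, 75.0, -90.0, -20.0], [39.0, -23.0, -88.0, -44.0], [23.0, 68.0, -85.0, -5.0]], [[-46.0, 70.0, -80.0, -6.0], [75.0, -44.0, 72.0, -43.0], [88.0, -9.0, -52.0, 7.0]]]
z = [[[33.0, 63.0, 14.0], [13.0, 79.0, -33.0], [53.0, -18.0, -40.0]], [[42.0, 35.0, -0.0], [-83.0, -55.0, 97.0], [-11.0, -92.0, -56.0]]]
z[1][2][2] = -56.0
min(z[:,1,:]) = -83.0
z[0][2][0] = 53.0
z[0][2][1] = -18.0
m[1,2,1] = -9.0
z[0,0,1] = 63.0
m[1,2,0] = 88.0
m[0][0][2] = -90.0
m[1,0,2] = -80.0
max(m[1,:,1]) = 70.0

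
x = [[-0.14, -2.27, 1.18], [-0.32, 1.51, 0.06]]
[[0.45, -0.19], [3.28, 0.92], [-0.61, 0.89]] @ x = [[-0.0, -1.31, 0.52], [-0.75, -6.06, 3.93], [-0.2, 2.73, -0.67]]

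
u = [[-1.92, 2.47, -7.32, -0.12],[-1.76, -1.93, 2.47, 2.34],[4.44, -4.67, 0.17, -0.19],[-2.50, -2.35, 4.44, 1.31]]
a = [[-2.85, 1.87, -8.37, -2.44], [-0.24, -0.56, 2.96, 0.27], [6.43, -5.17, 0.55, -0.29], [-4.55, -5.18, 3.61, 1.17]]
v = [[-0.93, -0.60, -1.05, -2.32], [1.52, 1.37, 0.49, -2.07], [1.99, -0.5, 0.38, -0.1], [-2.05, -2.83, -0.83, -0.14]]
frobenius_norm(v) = 5.81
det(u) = 206.09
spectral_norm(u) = 10.06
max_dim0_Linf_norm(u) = 7.32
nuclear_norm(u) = 20.95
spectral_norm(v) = 4.48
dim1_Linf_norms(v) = [2.32, 2.07, 1.99, 2.83]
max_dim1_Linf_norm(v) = 2.83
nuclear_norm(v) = 9.90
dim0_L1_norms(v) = [6.49, 5.3, 2.75, 4.63]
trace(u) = -2.37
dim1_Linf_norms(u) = [7.32, 2.47, 4.67, 4.44]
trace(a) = -1.69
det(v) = -10.31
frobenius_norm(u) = 12.51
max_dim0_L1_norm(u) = 14.4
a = u + v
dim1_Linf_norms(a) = [8.37, 2.96, 6.43, 5.18]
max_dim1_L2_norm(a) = 9.36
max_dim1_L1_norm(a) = 15.53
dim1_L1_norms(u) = [11.83, 8.5, 9.47, 10.6]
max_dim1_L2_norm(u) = 7.96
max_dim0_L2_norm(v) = 3.37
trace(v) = 0.68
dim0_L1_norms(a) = [14.07, 12.78, 15.49, 4.17]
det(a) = -308.59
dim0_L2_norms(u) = [5.72, 6.1, 8.91, 2.69]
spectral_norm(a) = 11.31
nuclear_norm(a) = 25.73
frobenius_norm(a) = 15.07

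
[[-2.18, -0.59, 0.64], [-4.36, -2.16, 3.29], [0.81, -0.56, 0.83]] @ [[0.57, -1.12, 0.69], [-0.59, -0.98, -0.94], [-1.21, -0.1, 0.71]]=[[-1.67, 2.96, -0.5], [-5.19, 6.67, 1.36], [-0.21, -0.44, 1.67]]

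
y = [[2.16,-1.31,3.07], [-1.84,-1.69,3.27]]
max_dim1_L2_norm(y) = 4.12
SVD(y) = [[-0.68,-0.73], [-0.73,0.68]] @ diag([4.966708182068406, 2.841304248786944]) @ [[-0.03, 0.43, -0.90],[-1.00, -0.07, -0.00]]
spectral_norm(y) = 4.97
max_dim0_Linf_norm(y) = 3.27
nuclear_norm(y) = 7.81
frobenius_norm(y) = 5.72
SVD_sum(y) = [[0.09, -1.45, 3.06], [0.09, -1.56, 3.28]] + [[2.07, 0.14, 0.01], [-1.93, -0.13, -0.01]]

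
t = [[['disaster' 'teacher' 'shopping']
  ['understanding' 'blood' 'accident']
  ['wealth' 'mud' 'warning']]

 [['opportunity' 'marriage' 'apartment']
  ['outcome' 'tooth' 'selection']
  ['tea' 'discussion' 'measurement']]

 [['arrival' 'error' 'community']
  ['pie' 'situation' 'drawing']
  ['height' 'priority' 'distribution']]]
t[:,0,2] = ['shopping', 'apartment', 'community']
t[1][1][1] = 'tooth'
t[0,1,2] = 'accident'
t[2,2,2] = 'distribution'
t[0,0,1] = 'teacher'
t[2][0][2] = 'community'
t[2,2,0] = 'height'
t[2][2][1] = 'priority'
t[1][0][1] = 'marriage'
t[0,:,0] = ['disaster', 'understanding', 'wealth']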